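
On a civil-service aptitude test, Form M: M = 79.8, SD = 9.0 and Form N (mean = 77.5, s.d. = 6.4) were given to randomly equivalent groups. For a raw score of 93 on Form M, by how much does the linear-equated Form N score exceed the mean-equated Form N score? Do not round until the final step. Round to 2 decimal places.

-3.81

Mean-equated: 93 + (77.5 − 79.8) = 90.70
Linear-equated: (6.4/9.0)(93 − 79.8) + 77.5 = 86.887
Difference = 86.887 − 90.70 = -3.81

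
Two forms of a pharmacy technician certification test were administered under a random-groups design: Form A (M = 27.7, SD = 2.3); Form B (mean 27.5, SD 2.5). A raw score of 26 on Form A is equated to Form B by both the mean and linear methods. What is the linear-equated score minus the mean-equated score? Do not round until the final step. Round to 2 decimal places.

-0.15

Mean-equated: 26 + (27.5 − 27.7) = 25.80
Linear-equated: (2.5/2.3)(26 − 27.7) + 27.5 = 25.652
Difference = 25.652 − 25.80 = -0.15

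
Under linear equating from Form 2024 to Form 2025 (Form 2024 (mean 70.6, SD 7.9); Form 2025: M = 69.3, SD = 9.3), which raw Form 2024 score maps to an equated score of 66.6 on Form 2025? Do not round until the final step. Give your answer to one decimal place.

68.3

Invert y = (SD_Y/SD_X)(x − M_X) + M_Y:
x = (SD_X/SD_Y)(y − M_Y) + M_X = (7.9/9.3)(66.6 − 69.3) + 70.6
x = 0.849462 × -2.700 + 70.6 = 68.3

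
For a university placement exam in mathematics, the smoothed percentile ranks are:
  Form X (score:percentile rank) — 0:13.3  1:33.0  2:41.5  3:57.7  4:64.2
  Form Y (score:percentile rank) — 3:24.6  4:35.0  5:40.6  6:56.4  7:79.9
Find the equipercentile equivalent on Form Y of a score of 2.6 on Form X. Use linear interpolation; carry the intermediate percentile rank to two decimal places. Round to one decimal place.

5.7

PR of 2.6 on Form X: 41.5 + (2.6 − 2)/(3 − 2) × (57.7 − 41.5) = 51.22
On Form Y, PR 51.22 falls between score 5 (PR 40.6) and 6 (PR 56.4).
Interpolate: 5 + (51.22 − 40.6)/(56.4 − 40.6) × (6 − 5) = 5.7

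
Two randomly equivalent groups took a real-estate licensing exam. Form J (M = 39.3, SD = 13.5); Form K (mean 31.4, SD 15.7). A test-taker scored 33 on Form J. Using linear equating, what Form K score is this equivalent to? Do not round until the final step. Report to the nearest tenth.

24.1

Linear equating: y = (SD_Y/SD_X)(x − M_X) + M_Y
y = (15.7/13.5)(33 − 39.3) + 31.4
y = 1.162963 × -6.3 + 31.4 = -7.3267 + 31.4 = 24.1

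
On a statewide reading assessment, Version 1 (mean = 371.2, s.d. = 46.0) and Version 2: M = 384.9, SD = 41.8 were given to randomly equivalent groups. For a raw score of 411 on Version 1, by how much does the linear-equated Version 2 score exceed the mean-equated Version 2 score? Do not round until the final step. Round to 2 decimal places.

Mean-equated: 411 + (384.9 − 371.2) = 424.70
Linear-equated: (41.8/46.0)(411 − 371.2) + 384.9 = 421.066
Difference = 421.066 − 424.70 = -3.63

-3.63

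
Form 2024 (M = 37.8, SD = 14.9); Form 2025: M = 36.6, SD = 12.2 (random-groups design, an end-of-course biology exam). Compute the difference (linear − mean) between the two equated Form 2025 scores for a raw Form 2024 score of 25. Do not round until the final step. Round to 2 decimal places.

2.32

Mean-equated: 25 + (36.6 − 37.8) = 23.80
Linear-equated: (12.2/14.9)(25 − 37.8) + 36.6 = 26.119
Difference = 26.119 − 23.80 = 2.32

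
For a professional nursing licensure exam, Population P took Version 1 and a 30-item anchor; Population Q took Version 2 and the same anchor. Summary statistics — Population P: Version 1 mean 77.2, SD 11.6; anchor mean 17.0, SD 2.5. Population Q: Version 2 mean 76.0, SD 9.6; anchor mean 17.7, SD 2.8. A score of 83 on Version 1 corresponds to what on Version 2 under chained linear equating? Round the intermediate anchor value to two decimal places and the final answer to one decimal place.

Version 1 → anchor (Population P): v = (2.5/11.6)(83 − 77.2) + 17.0 = 18.25
anchor → Version 2 (Population Q): y = (9.6/2.8)(18.25 − 17.7) + 76.0 = 77.9

77.9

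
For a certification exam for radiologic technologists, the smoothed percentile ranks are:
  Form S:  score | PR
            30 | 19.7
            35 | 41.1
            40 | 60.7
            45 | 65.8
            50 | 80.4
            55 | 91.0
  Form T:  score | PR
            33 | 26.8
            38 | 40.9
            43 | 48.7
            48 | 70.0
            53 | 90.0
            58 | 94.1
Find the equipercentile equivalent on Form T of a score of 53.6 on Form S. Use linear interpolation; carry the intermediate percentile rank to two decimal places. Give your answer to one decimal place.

PR of 53.6 on Form S: 80.4 + (53.6 − 50)/(55 − 50) × (91.0 − 80.4) = 88.03
On Form T, PR 88.03 falls between score 48 (PR 70.0) and 53 (PR 90.0).
Interpolate: 48 + (88.03 − 70.0)/(90.0 − 70.0) × (53 − 48) = 52.5

52.5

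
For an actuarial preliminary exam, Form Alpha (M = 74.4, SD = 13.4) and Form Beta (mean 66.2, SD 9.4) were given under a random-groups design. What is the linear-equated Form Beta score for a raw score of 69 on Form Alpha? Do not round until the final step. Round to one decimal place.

Linear equating: y = (SD_Y/SD_X)(x − M_X) + M_Y
y = (9.4/13.4)(69 − 74.4) + 66.2
y = 0.701493 × -5.4 + 66.2 = -3.7881 + 66.2 = 62.4

62.4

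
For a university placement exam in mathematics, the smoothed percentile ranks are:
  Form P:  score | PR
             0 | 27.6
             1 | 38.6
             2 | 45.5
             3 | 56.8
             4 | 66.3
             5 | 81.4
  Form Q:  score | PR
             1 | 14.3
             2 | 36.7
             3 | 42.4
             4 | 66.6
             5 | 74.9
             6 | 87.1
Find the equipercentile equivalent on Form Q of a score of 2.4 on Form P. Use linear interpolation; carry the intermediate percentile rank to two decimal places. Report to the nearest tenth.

PR of 2.4 on Form P: 45.5 + (2.4 − 2)/(3 − 2) × (56.8 − 45.5) = 50.02
On Form Q, PR 50.02 falls between score 3 (PR 42.4) and 4 (PR 66.6).
Interpolate: 3 + (50.02 − 42.4)/(66.6 − 42.4) × (4 − 3) = 3.3

3.3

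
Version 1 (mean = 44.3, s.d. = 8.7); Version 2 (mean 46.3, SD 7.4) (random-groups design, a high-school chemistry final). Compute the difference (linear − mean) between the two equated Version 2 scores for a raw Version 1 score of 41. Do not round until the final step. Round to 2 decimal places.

0.49

Mean-equated: 41 + (46.3 − 44.3) = 43.00
Linear-equated: (7.4/8.7)(41 − 44.3) + 46.3 = 43.493
Difference = 43.493 − 43.00 = 0.49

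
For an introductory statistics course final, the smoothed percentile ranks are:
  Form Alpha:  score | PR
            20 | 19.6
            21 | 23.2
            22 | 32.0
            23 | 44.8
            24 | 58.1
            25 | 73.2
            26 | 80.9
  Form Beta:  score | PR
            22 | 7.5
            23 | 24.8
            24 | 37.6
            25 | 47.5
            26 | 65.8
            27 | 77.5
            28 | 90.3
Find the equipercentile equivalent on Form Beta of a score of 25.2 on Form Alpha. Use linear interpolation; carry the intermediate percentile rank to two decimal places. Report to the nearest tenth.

PR of 25.2 on Form Alpha: 73.2 + (25.2 − 25)/(26 − 25) × (80.9 − 73.2) = 74.74
On Form Beta, PR 74.74 falls between score 26 (PR 65.8) and 27 (PR 77.5).
Interpolate: 26 + (74.74 − 65.8)/(77.5 − 65.8) × (27 − 26) = 26.8

26.8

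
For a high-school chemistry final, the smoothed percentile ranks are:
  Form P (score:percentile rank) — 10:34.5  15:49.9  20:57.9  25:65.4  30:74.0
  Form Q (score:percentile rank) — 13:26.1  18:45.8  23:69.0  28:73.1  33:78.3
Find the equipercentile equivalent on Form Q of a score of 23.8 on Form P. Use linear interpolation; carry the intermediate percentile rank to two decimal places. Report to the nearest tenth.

21.8

PR of 23.8 on Form P: 57.9 + (23.8 − 20)/(25 − 20) × (65.4 − 57.9) = 63.60
On Form Q, PR 63.60 falls between score 18 (PR 45.8) and 23 (PR 69.0).
Interpolate: 18 + (63.60 − 45.8)/(69.0 − 45.8) × (23 − 18) = 21.8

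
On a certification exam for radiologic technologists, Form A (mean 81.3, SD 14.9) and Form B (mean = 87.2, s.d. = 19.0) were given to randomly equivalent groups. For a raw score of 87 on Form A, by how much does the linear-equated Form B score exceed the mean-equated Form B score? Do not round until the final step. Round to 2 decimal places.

Mean-equated: 87 + (87.2 − 81.3) = 92.90
Linear-equated: (19.0/14.9)(87 − 81.3) + 87.2 = 94.468
Difference = 94.468 − 92.90 = 1.57

1.57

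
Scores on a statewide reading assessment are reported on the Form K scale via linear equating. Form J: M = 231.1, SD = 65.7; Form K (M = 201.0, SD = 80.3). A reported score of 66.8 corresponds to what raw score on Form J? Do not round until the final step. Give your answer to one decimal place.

Invert y = (SD_Y/SD_X)(x − M_X) + M_Y:
x = (SD_X/SD_Y)(y − M_Y) + M_X = (65.7/80.3)(66.8 − 201.0) + 231.1
x = 0.818182 × -134.200 + 231.1 = 121.3

121.3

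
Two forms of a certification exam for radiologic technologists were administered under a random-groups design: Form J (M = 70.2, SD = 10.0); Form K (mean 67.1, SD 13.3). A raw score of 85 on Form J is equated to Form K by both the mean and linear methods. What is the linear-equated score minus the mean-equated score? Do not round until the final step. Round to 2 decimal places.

4.88

Mean-equated: 85 + (67.1 − 70.2) = 81.90
Linear-equated: (13.3/10.0)(85 − 70.2) + 67.1 = 86.784
Difference = 86.784 − 81.90 = 4.88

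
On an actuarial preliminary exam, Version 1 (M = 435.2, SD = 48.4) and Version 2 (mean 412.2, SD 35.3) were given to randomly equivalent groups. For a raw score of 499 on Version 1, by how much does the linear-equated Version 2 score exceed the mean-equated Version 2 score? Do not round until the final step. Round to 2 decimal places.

-17.27

Mean-equated: 499 + (412.2 − 435.2) = 476.00
Linear-equated: (35.3/48.4)(499 − 435.2) + 412.2 = 458.732
Difference = 458.732 − 476.00 = -17.27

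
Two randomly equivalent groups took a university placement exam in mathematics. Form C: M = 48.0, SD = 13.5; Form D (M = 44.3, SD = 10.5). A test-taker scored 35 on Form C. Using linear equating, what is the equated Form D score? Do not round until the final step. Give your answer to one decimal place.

Linear equating: y = (SD_Y/SD_X)(x − M_X) + M_Y
y = (10.5/13.5)(35 − 48.0) + 44.3
y = 0.777778 × -13.0 + 44.3 = -10.1111 + 44.3 = 34.2

34.2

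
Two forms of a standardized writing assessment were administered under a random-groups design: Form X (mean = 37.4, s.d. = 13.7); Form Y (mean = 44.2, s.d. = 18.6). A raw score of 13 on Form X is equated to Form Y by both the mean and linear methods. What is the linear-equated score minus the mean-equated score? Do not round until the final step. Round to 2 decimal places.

Mean-equated: 13 + (44.2 − 37.4) = 19.80
Linear-equated: (18.6/13.7)(13 − 37.4) + 44.2 = 11.073
Difference = 11.073 − 19.80 = -8.73

-8.73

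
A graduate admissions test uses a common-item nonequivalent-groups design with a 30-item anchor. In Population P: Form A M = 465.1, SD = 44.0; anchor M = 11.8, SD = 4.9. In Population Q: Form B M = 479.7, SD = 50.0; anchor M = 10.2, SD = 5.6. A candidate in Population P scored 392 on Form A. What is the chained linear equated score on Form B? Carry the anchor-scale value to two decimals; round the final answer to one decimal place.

421.3

Form A → anchor (Population P): v = (4.9/44.0)(392 − 465.1) + 11.8 = 3.66
anchor → Form B (Population Q): y = (50.0/5.6)(3.66 − 10.2) + 479.7 = 421.3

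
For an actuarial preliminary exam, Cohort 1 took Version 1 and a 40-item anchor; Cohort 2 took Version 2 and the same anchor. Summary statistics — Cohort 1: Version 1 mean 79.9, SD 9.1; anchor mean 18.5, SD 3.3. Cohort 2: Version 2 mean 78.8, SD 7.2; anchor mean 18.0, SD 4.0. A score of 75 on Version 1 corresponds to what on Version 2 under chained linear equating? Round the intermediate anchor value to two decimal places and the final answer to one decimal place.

76.5

Version 1 → anchor (Cohort 1): v = (3.3/9.1)(75 − 79.9) + 18.5 = 16.72
anchor → Version 2 (Cohort 2): y = (7.2/4.0)(16.72 − 18.0) + 78.8 = 76.5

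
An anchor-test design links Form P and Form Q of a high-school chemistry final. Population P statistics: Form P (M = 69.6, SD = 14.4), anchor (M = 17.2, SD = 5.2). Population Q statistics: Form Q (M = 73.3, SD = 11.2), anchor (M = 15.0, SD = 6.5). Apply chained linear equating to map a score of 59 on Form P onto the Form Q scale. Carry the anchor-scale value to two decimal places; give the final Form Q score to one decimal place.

Form P → anchor (Population P): v = (5.2/14.4)(59 − 69.6) + 17.2 = 13.37
anchor → Form Q (Population Q): y = (11.2/6.5)(13.37 − 15.0) + 73.3 = 70.5

70.5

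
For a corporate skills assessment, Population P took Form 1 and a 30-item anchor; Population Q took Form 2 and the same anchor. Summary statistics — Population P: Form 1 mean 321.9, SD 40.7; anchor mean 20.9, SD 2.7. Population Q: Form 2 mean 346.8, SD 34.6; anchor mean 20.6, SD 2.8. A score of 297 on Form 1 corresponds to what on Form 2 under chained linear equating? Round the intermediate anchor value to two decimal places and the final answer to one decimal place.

Form 1 → anchor (Population P): v = (2.7/40.7)(297 − 321.9) + 20.9 = 19.25
anchor → Form 2 (Population Q): y = (34.6/2.8)(19.25 − 20.6) + 346.8 = 330.1

330.1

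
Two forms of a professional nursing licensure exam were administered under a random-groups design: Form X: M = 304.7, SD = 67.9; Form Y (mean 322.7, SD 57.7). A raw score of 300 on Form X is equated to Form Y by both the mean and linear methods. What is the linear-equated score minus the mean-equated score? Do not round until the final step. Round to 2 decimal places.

Mean-equated: 300 + (322.7 − 304.7) = 318.00
Linear-equated: (57.7/67.9)(300 − 304.7) + 322.7 = 318.706
Difference = 318.706 − 318.00 = 0.71

0.71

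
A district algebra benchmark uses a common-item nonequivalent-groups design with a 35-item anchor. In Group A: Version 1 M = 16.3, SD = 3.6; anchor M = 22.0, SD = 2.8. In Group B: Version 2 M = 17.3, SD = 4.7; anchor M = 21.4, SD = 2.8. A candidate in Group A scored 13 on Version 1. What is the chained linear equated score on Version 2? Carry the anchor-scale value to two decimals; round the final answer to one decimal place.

Version 1 → anchor (Group A): v = (2.8/3.6)(13 − 16.3) + 22.0 = 19.43
anchor → Version 2 (Group B): y = (4.7/2.8)(19.43 − 21.4) + 17.3 = 14.0

14.0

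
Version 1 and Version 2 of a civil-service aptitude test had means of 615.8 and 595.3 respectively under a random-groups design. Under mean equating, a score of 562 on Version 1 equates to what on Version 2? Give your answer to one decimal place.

Mean equating: y = x + (M_Y − M_X) = 562 + (595.3 − 615.8) = 541.5

541.5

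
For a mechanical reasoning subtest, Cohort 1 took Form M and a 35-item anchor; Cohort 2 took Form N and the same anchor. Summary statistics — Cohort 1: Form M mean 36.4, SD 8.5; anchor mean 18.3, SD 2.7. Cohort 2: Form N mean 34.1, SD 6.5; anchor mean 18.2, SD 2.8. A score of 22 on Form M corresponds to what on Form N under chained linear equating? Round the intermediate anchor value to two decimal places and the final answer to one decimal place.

Form M → anchor (Cohort 1): v = (2.7/8.5)(22 − 36.4) + 18.3 = 13.73
anchor → Form N (Cohort 2): y = (6.5/2.8)(13.73 − 18.2) + 34.1 = 23.7

23.7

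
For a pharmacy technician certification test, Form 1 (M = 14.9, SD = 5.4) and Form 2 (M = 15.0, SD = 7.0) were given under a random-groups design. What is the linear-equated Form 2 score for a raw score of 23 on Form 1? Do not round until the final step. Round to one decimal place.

Linear equating: y = (SD_Y/SD_X)(x − M_X) + M_Y
y = (7.0/5.4)(23 − 14.9) + 15.0
y = 1.296296 × 8.1 + 15.0 = 10.5000 + 15.0 = 25.5

25.5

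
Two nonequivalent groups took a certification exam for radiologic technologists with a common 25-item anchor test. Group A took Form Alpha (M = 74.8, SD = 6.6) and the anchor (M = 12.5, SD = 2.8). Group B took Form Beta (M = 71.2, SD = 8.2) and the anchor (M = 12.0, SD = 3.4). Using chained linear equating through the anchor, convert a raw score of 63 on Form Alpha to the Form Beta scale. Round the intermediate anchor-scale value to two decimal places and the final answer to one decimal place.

60.3

Form Alpha → anchor (Group A): v = (2.8/6.6)(63 − 74.8) + 12.5 = 7.49
anchor → Form Beta (Group B): y = (8.2/3.4)(7.49 − 12.0) + 71.2 = 60.3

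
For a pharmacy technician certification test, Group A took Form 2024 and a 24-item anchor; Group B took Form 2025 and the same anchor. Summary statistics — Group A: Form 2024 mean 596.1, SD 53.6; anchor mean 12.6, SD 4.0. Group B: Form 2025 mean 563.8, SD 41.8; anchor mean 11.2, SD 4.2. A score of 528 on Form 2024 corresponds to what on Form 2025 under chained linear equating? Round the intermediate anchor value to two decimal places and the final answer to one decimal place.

527.2

Form 2024 → anchor (Group A): v = (4.0/53.6)(528 − 596.1) + 12.6 = 7.52
anchor → Form 2025 (Group B): y = (41.8/4.2)(7.52 − 11.2) + 563.8 = 527.2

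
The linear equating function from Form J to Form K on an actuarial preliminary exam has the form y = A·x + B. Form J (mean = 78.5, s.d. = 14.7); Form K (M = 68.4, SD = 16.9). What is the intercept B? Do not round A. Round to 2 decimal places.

A = SD_Y / SD_X = 16.9 / 14.7 = 1.149660
B = M_Y − A·M_X = 68.4 − 1.149660 × 78.5 = -21.85

-21.85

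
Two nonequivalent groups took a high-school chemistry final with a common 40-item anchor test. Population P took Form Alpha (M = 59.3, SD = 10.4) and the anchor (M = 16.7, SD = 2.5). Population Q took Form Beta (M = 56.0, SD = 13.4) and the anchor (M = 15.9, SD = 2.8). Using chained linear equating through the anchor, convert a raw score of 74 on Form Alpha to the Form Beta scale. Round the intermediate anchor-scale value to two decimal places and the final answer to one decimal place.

76.7

Form Alpha → anchor (Population P): v = (2.5/10.4)(74 − 59.3) + 16.7 = 20.23
anchor → Form Beta (Population Q): y = (13.4/2.8)(20.23 − 15.9) + 56.0 = 76.7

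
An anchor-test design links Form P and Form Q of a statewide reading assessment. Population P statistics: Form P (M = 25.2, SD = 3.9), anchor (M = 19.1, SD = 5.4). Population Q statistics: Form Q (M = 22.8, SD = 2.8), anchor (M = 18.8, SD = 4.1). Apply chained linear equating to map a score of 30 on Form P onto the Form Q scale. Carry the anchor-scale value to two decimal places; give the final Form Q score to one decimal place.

Form P → anchor (Population P): v = (5.4/3.9)(30 − 25.2) + 19.1 = 25.75
anchor → Form Q (Population Q): y = (2.8/4.1)(25.75 − 18.8) + 22.8 = 27.5

27.5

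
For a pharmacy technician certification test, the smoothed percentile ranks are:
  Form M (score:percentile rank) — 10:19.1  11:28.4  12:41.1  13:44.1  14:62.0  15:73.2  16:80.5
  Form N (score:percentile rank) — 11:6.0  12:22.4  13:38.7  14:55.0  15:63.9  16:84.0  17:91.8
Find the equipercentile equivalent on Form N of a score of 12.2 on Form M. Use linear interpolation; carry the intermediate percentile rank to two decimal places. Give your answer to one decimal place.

PR of 12.2 on Form M: 41.1 + (12.2 − 12)/(13 − 12) × (44.1 − 41.1) = 41.70
On Form N, PR 41.70 falls between score 13 (PR 38.7) and 14 (PR 55.0).
Interpolate: 13 + (41.70 − 38.7)/(55.0 − 38.7) × (14 − 13) = 13.2

13.2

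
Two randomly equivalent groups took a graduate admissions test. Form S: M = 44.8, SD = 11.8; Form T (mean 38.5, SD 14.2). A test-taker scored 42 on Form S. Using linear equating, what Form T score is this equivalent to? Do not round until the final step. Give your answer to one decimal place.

Linear equating: y = (SD_Y/SD_X)(x − M_X) + M_Y
y = (14.2/11.8)(42 − 44.8) + 38.5
y = 1.203390 × -2.8 + 38.5 = -3.3695 + 38.5 = 35.1

35.1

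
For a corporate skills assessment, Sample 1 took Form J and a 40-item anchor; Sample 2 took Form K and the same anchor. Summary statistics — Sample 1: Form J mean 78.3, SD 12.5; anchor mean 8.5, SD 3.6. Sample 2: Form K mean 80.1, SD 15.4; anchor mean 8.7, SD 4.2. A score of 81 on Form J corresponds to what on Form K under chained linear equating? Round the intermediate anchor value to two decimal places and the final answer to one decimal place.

82.2

Form J → anchor (Sample 1): v = (3.6/12.5)(81 − 78.3) + 8.5 = 9.28
anchor → Form K (Sample 2): y = (15.4/4.2)(9.28 − 8.7) + 80.1 = 82.2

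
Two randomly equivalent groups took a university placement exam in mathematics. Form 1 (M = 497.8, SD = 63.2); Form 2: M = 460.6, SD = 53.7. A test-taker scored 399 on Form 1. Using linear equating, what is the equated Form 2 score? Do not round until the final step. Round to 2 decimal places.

376.65

Linear equating: y = (SD_Y/SD_X)(x − M_X) + M_Y
y = (53.7/63.2)(399 − 497.8) + 460.6
y = 0.849684 × -98.8 + 460.6 = -83.9487 + 460.6 = 376.65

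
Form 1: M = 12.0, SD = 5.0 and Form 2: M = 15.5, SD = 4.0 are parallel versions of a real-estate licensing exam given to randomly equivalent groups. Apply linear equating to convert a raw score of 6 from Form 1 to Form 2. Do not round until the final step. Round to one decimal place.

Linear equating: y = (SD_Y/SD_X)(x − M_X) + M_Y
y = (4.0/5.0)(6 − 12.0) + 15.5
y = 0.800000 × -6.0 + 15.5 = -4.8000 + 15.5 = 10.7

10.7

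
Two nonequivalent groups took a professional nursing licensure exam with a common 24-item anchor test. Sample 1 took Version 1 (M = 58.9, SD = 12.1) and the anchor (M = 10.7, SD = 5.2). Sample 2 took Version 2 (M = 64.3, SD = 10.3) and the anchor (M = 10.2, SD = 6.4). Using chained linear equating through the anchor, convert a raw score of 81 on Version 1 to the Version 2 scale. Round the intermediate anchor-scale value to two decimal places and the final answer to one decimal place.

Version 1 → anchor (Sample 1): v = (5.2/12.1)(81 − 58.9) + 10.7 = 20.20
anchor → Version 2 (Sample 2): y = (10.3/6.4)(20.20 − 10.2) + 64.3 = 80.4

80.4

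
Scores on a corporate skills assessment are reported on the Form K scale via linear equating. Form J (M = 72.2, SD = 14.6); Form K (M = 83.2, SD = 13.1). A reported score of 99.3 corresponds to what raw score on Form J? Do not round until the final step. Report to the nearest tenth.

Invert y = (SD_Y/SD_X)(x − M_X) + M_Y:
x = (SD_X/SD_Y)(y − M_Y) + M_X = (14.6/13.1)(99.3 − 83.2) + 72.2
x = 1.114504 × 16.100 + 72.2 = 90.1

90.1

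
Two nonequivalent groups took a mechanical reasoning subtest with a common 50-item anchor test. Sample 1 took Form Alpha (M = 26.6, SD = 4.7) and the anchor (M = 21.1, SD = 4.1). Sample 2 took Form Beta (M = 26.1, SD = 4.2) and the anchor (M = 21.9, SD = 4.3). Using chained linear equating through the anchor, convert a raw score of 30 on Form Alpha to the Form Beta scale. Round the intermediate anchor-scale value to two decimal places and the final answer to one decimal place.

28.2

Form Alpha → anchor (Sample 1): v = (4.1/4.7)(30 − 26.6) + 21.1 = 24.07
anchor → Form Beta (Sample 2): y = (4.2/4.3)(24.07 − 21.9) + 26.1 = 28.2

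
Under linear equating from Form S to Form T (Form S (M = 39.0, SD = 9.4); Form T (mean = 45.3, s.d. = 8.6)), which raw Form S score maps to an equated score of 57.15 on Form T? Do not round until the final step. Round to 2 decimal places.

Invert y = (SD_Y/SD_X)(x − M_X) + M_Y:
x = (SD_X/SD_Y)(y − M_Y) + M_X = (9.4/8.6)(57.15 − 45.3) + 39.0
x = 1.093023 × 11.850 + 39.0 = 51.95

51.95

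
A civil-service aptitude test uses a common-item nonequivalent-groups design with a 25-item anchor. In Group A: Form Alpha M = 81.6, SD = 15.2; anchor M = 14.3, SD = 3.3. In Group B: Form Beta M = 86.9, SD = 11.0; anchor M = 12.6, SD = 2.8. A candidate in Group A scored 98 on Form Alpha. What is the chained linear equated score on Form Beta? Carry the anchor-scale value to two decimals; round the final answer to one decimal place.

107.6

Form Alpha → anchor (Group A): v = (3.3/15.2)(98 − 81.6) + 14.3 = 17.86
anchor → Form Beta (Group B): y = (11.0/2.8)(17.86 − 12.6) + 86.9 = 107.6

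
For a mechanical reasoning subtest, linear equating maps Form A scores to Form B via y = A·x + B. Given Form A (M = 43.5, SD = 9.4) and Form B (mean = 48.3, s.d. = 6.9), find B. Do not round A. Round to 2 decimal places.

16.37

A = SD_Y / SD_X = 6.9 / 9.4 = 0.734043
B = M_Y − A·M_X = 48.3 − 0.734043 × 43.5 = 16.37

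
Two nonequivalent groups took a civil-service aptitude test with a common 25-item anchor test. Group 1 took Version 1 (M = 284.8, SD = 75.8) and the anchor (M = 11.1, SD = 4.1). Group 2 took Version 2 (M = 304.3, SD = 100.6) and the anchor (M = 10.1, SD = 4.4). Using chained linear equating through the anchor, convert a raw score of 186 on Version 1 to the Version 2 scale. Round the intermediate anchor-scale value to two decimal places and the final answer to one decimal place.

205.1

Version 1 → anchor (Group 1): v = (4.1/75.8)(186 − 284.8) + 11.1 = 5.76
anchor → Version 2 (Group 2): y = (100.6/4.4)(5.76 − 10.1) + 304.3 = 205.1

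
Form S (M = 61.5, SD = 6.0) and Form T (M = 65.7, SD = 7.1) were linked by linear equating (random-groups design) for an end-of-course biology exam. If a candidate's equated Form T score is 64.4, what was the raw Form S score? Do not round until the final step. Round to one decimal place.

Invert y = (SD_Y/SD_X)(x − M_X) + M_Y:
x = (SD_X/SD_Y)(y − M_Y) + M_X = (6.0/7.1)(64.4 − 65.7) + 61.5
x = 0.845070 × -1.300 + 61.5 = 60.4

60.4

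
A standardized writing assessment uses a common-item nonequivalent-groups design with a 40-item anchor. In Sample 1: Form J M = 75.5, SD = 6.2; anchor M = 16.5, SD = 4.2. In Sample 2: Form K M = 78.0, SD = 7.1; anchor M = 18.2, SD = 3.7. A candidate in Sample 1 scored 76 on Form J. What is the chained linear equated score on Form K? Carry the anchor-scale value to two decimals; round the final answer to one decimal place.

75.4

Form J → anchor (Sample 1): v = (4.2/6.2)(76 − 75.5) + 16.5 = 16.84
anchor → Form K (Sample 2): y = (7.1/3.7)(16.84 − 18.2) + 78.0 = 75.4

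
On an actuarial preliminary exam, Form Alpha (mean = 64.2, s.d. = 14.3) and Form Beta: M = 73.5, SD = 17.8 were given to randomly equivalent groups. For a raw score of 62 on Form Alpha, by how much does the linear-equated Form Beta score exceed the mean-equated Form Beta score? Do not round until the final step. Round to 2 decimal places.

Mean-equated: 62 + (73.5 − 64.2) = 71.30
Linear-equated: (17.8/14.3)(62 − 64.2) + 73.5 = 70.762
Difference = 70.762 − 71.30 = -0.54

-0.54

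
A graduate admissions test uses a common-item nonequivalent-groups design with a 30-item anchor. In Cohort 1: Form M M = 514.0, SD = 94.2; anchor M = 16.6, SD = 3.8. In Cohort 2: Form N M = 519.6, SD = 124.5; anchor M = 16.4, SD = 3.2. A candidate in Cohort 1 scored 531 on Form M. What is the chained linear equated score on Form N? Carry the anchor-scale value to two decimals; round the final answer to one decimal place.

Form M → anchor (Cohort 1): v = (3.8/94.2)(531 − 514.0) + 16.6 = 17.29
anchor → Form N (Cohort 2): y = (124.5/3.2)(17.29 − 16.4) + 519.6 = 554.2

554.2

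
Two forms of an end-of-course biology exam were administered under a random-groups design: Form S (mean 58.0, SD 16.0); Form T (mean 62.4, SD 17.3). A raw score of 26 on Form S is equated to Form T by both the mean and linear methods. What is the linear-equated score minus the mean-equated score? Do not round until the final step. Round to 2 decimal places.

-2.60

Mean-equated: 26 + (62.4 − 58.0) = 30.40
Linear-equated: (17.3/16.0)(26 − 58.0) + 62.4 = 27.800
Difference = 27.800 − 30.40 = -2.60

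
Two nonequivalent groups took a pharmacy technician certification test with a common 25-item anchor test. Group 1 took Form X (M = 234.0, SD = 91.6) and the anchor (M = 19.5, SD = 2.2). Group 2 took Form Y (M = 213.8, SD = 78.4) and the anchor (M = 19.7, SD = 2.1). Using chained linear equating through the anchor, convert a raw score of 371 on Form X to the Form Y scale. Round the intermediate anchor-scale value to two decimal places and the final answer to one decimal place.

329.2

Form X → anchor (Group 1): v = (2.2/91.6)(371 − 234.0) + 19.5 = 22.79
anchor → Form Y (Group 2): y = (78.4/2.1)(22.79 − 19.7) + 213.8 = 329.2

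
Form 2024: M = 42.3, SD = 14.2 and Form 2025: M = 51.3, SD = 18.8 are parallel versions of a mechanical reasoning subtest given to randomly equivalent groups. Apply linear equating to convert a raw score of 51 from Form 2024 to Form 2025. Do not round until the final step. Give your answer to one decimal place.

Linear equating: y = (SD_Y/SD_X)(x − M_X) + M_Y
y = (18.8/14.2)(51 − 42.3) + 51.3
y = 1.323944 × 8.7 + 51.3 = 11.5183 + 51.3 = 62.8

62.8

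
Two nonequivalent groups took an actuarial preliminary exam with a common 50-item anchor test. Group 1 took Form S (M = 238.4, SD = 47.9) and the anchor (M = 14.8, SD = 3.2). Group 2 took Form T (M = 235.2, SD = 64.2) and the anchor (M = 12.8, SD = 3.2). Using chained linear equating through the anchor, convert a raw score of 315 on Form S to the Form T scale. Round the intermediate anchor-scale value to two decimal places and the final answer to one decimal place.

378.0

Form S → anchor (Group 1): v = (3.2/47.9)(315 − 238.4) + 14.8 = 19.92
anchor → Form T (Group 2): y = (64.2/3.2)(19.92 − 12.8) + 235.2 = 378.0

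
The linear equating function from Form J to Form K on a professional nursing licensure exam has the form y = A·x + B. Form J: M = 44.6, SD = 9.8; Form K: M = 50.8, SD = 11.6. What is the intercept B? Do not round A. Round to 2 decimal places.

-1.99

A = SD_Y / SD_X = 11.6 / 9.8 = 1.183673
B = M_Y − A·M_X = 50.8 − 1.183673 × 44.6 = -1.99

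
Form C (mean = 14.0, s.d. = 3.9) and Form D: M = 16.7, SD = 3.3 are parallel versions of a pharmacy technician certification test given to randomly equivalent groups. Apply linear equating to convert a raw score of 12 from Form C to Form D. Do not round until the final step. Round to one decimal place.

15.0

Linear equating: y = (SD_Y/SD_X)(x − M_X) + M_Y
y = (3.3/3.9)(12 − 14.0) + 16.7
y = 0.846154 × -2.0 + 16.7 = -1.6923 + 16.7 = 15.0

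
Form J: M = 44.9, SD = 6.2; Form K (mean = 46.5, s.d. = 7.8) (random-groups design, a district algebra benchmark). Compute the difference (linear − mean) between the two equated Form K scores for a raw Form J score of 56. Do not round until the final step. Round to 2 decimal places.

2.86

Mean-equated: 56 + (46.5 − 44.9) = 57.60
Linear-equated: (7.8/6.2)(56 − 44.9) + 46.5 = 60.465
Difference = 60.465 − 57.60 = 2.86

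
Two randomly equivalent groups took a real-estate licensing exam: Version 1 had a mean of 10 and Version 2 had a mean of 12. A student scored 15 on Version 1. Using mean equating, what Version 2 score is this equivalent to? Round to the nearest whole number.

Mean equating: y = x + (M_Y − M_X) = 15 + (12 − 10) = 17

17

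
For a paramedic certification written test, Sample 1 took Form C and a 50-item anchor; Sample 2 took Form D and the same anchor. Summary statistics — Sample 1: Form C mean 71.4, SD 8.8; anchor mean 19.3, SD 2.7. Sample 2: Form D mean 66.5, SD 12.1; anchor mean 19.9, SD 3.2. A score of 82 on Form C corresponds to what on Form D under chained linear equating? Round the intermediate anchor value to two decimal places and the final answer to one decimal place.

76.5

Form C → anchor (Sample 1): v = (2.7/8.8)(82 − 71.4) + 19.3 = 22.55
anchor → Form D (Sample 2): y = (12.1/3.2)(22.55 − 19.9) + 66.5 = 76.5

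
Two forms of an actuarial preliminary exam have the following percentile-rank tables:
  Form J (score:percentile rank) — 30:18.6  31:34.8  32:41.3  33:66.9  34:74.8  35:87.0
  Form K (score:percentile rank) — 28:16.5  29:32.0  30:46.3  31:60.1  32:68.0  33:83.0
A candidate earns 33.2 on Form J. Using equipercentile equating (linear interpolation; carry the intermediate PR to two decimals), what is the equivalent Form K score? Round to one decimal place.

PR of 33.2 on Form J: 66.9 + (33.2 − 33)/(34 − 33) × (74.8 − 66.9) = 68.48
On Form K, PR 68.48 falls between score 32 (PR 68.0) and 33 (PR 83.0).
Interpolate: 32 + (68.48 − 68.0)/(83.0 − 68.0) × (33 − 32) = 32.0

32.0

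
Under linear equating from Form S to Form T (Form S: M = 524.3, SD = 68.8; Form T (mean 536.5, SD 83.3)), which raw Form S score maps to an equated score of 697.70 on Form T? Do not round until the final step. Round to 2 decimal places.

657.44

Invert y = (SD_Y/SD_X)(x − M_X) + M_Y:
x = (SD_X/SD_Y)(y − M_Y) + M_X = (68.8/83.3)(697.70 − 536.5) + 524.3
x = 0.825930 × 161.200 + 524.3 = 657.44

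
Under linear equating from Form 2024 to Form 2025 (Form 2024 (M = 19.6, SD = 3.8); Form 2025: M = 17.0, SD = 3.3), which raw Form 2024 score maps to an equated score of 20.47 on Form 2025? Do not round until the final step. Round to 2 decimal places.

23.60

Invert y = (SD_Y/SD_X)(x − M_X) + M_Y:
x = (SD_X/SD_Y)(y − M_Y) + M_X = (3.8/3.3)(20.47 − 17.0) + 19.6
x = 1.151515 × 3.470 + 19.6 = 23.60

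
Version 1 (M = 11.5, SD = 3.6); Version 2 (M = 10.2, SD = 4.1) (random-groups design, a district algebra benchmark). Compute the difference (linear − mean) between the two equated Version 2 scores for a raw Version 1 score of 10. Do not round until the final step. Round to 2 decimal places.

Mean-equated: 10 + (10.2 − 11.5) = 8.70
Linear-equated: (4.1/3.6)(10 − 11.5) + 10.2 = 8.492
Difference = 8.492 − 8.70 = -0.21

-0.21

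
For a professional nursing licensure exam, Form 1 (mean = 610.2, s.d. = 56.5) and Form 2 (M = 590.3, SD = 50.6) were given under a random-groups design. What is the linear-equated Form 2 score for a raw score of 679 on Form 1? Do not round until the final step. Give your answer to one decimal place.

651.9

Linear equating: y = (SD_Y/SD_X)(x − M_X) + M_Y
y = (50.6/56.5)(679 − 610.2) + 590.3
y = 0.895575 × 68.8 + 590.3 = 61.6156 + 590.3 = 651.9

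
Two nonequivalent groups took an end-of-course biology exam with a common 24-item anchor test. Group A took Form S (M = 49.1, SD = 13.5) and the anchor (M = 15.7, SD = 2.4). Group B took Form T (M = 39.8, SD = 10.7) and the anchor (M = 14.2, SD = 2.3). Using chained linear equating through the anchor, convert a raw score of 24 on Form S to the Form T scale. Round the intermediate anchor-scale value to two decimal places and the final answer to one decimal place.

Form S → anchor (Group A): v = (2.4/13.5)(24 − 49.1) + 15.7 = 11.24
anchor → Form T (Group B): y = (10.7/2.3)(11.24 − 14.2) + 39.8 = 26.0

26.0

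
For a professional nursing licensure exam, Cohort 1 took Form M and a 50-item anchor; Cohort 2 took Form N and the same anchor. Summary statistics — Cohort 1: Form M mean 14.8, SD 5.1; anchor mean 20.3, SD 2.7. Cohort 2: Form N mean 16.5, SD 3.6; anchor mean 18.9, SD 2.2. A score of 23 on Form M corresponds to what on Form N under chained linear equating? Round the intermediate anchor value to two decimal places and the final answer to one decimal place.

Form M → anchor (Cohort 1): v = (2.7/5.1)(23 − 14.8) + 20.3 = 24.64
anchor → Form N (Cohort 2): y = (3.6/2.2)(24.64 − 18.9) + 16.5 = 25.9

25.9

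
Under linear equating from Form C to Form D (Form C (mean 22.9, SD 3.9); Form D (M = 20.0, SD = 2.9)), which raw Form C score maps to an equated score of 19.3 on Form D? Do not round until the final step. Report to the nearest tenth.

Invert y = (SD_Y/SD_X)(x − M_X) + M_Y:
x = (SD_X/SD_Y)(y − M_Y) + M_X = (3.9/2.9)(19.3 − 20.0) + 22.9
x = 1.344828 × -0.700 + 22.9 = 22.0

22.0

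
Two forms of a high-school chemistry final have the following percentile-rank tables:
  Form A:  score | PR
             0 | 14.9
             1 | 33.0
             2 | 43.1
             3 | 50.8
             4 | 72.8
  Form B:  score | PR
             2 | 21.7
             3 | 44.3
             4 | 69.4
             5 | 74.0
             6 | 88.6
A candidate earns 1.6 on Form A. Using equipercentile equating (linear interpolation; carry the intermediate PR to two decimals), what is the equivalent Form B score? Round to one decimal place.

PR of 1.6 on Form A: 33.0 + (1.6 − 1)/(2 − 1) × (43.1 − 33.0) = 39.06
On Form B, PR 39.06 falls between score 2 (PR 21.7) and 3 (PR 44.3).
Interpolate: 2 + (39.06 − 21.7)/(44.3 − 21.7) × (3 − 2) = 2.8

2.8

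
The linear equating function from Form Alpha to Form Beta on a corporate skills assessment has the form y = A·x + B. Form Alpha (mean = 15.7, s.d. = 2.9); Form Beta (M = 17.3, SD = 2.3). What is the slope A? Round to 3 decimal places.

0.793

A = SD_Y / SD_X = 2.3 / 2.9 = 0.793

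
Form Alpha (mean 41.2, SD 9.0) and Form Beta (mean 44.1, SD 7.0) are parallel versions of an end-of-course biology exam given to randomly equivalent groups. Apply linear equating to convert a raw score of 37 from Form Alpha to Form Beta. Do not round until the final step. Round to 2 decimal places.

40.83

Linear equating: y = (SD_Y/SD_X)(x − M_X) + M_Y
y = (7.0/9.0)(37 − 41.2) + 44.1
y = 0.777778 × -4.2 + 44.1 = -3.2667 + 44.1 = 40.83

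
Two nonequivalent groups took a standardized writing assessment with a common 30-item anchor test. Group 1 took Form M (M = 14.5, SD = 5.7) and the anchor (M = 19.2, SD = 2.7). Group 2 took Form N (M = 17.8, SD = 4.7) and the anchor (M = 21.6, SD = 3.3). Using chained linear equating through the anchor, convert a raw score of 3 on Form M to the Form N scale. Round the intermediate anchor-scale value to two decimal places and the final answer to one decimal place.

Form M → anchor (Group 1): v = (2.7/5.7)(3 − 14.5) + 19.2 = 13.75
anchor → Form N (Group 2): y = (4.7/3.3)(13.75 − 21.6) + 17.8 = 6.6

6.6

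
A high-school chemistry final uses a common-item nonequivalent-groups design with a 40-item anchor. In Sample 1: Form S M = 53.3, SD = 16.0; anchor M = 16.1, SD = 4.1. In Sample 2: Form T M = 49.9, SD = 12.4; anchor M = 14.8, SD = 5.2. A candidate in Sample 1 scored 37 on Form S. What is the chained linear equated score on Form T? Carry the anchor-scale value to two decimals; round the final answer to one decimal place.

43.0

Form S → anchor (Sample 1): v = (4.1/16.0)(37 − 53.3) + 16.1 = 11.92
anchor → Form T (Sample 2): y = (12.4/5.2)(11.92 − 14.8) + 49.9 = 43.0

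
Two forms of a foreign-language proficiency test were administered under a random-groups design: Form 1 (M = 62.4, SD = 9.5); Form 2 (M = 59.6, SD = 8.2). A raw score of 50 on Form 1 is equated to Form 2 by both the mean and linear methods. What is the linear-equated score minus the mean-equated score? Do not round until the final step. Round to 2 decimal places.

Mean-equated: 50 + (59.6 − 62.4) = 47.20
Linear-equated: (8.2/9.5)(50 − 62.4) + 59.6 = 48.897
Difference = 48.897 − 47.20 = 1.70

1.70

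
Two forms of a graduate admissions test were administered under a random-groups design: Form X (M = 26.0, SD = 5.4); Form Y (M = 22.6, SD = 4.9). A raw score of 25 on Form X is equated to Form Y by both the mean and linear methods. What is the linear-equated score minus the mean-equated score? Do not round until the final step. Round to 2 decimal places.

Mean-equated: 25 + (22.6 − 26.0) = 21.60
Linear-equated: (4.9/5.4)(25 − 26.0) + 22.6 = 21.693
Difference = 21.693 − 21.60 = 0.09

0.09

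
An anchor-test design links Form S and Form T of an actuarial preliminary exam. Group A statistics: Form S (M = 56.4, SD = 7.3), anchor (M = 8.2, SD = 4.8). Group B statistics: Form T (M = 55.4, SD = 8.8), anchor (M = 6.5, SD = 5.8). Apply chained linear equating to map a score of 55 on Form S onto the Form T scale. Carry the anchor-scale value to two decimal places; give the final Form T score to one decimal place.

Form S → anchor (Group A): v = (4.8/7.3)(55 − 56.4) + 8.2 = 7.28
anchor → Form T (Group B): y = (8.8/5.8)(7.28 − 6.5) + 55.4 = 56.6

56.6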